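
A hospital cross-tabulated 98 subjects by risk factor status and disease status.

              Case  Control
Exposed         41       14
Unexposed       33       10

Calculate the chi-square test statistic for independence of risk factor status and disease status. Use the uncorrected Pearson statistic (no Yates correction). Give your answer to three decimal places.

0.063

Row totals: 55, 43. Column totals: 74, 24. Grand total N = 98.
Expected counts (row total × column total / N):
  Exposed, Case: 55×74/98 = 41.5306
  Exposed, Control: 55×24/98 = 13.4694
  Unexposed, Case: 43×74/98 = 32.4694
  Unexposed, Control: 43×24/98 = 10.5306
Contributions (O − E)²/E:
  (41 − 41.5306)²/41.5306 = 0.0068
  (14 − 13.4694)²/13.4694 = 0.0209
  (33 − 32.4694)²/32.4694 = 0.0087
  (10 − 10.5306)²/10.5306 = 0.0267
χ² = 0.0068 + 0.0209 + 0.0087 + 0.0267 = 0.063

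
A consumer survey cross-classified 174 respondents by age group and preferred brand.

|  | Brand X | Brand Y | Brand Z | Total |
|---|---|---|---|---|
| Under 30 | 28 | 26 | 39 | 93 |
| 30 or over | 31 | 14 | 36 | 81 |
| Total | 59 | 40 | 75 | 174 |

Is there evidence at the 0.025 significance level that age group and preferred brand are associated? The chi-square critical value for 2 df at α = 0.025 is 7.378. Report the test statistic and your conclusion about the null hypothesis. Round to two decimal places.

3.06; fail to reject H₀

Grand total N = 174.
Expected counts (row total × column total / N):
  Under 30, Brand X: 93×59/174 = 31.534
  Under 30, Brand Y: 93×40/174 = 21.379
  Under 30, Brand Z: 93×75/174 = 40.086
  30 or over, Brand X: 81×59/174 = 27.466
  30 or over, Brand Y: 81×40/174 = 18.621
  30 or over, Brand Z: 81×75/174 = 34.914
Contributions (O − E)²/E:
  (28 − 31.534)²/31.534 = 0.3961
  (26 − 21.379)²/21.379 = 0.9988
  (39 − 40.086)²/40.086 = 0.0294
  (31 − 27.466)²/27.466 = 0.4547
  (14 − 18.621)²/18.621 = 1.1468
  (36 − 34.914)²/34.914 = 0.0338
χ² = 0.3961 + 0.9988 + 0.0294 + 0.4547 + 1.1468 + 0.0338 = 3.06
df = (2−1)(3−1) = 2. Since 3.06 < 7.378, fail to reject the null hypothesis of independence at α = 0.025.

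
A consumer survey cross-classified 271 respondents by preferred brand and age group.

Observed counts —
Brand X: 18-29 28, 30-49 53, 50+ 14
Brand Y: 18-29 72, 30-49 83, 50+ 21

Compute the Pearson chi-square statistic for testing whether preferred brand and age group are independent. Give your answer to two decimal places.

Row totals: 95, 176. Column totals: 100, 136, 35. Grand total N = 271.
Expected counts (row total × column total / N):
  Brand X, 18-29: 95×100/271 = 35.055
  Brand X, 30-49: 95×136/271 = 47.675
  Brand X, 50+: 95×35/271 = 12.269
  Brand Y, 18-29: 176×100/271 = 64.945
  Brand Y, 30-49: 176×136/271 = 88.325
  Brand Y, 50+: 176×35/271 = 22.731
Contributions (O − E)²/E:
  (28 − 35.055)²/35.055 = 1.4199
  (53 − 47.675)²/47.675 = 0.5948
  (14 − 12.269)²/12.269 = 0.2442
  (72 − 64.945)²/64.945 = 0.7664
  (83 − 88.325)²/88.325 = 0.3210
  (21 − 22.731)²/22.731 = 0.1318
χ² = 1.4199 + 0.5948 + 0.2442 + 0.7664 + 0.3210 + 0.1318 = 3.48

3.48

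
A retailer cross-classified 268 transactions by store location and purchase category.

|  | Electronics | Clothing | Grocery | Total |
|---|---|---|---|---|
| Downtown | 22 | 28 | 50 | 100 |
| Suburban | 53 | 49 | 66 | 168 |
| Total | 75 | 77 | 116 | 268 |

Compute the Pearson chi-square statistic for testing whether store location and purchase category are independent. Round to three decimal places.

Grand total N = 268.
Expected counts (row total × column total / N):
  Downtown, Electronics: 100×75/268 = 27.9851
  Downtown, Clothing: 100×77/268 = 28.7313
  Downtown, Grocery: 100×116/268 = 43.2836
  Suburban, Electronics: 168×75/268 = 47.0149
  Suburban, Clothing: 168×77/268 = 48.2687
  Suburban, Grocery: 168×116/268 = 72.7164
Contributions (O − E)²/E:
  (22 − 27.9851)²/27.9851 = 1.2800
  (28 − 28.7313)²/28.7313 = 0.0186
  (50 − 43.2836)²/43.2836 = 1.0422
  (53 − 47.0149)²/47.0149 = 0.7619
  (49 − 48.2687)²/48.2687 = 0.0111
  (66 − 72.7164)²/72.7164 = 0.6204
χ² = 1.2800 + 0.0186 + 1.0422 + 0.7619 + 0.0111 + 0.6204 = 3.734

3.734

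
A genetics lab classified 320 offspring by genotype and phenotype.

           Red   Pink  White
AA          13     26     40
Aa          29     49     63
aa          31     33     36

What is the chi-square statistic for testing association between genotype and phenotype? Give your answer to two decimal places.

Row totals: 79, 141, 100. Column totals: 73, 108, 139. Grand total N = 320.
Expected counts (row total × column total / N):
  AA, Red: 79×73/320 = 18.022
  AA, Pink: 79×108/320 = 26.663
  AA, White: 79×139/320 = 34.316
  Aa, Red: 141×73/320 = 32.166
  Aa, Pink: 141×108/320 = 47.587
  Aa, White: 141×139/320 = 61.247
  aa, Red: 100×73/320 = 22.812
  aa, Pink: 100×108/320 = 33.750
  aa, White: 100×139/320 = 43.438
Contributions (O − E)²/E:
  (13 − 18.022)²/18.022 = 1.3994
  (26 − 26.663)²/26.663 = 0.0165
  (40 − 34.316)²/34.316 = 0.9415
  (29 − 32.166)²/32.166 = 0.3116
  (49 − 47.587)²/47.587 = 0.0420
  (63 − 61.247)²/61.247 = 0.0502
  (31 − 22.812)²/22.812 = 2.9390
  (33 − 33.750)²/33.750 = 0.0167
  (36 − 43.438)²/43.438 = 1.2736
χ² = 1.3994 + 0.0165 + 0.9415 + 0.3116 + 0.0420 + 0.0502 + 2.9390 + 0.0167 + 1.2736 = 6.99

6.99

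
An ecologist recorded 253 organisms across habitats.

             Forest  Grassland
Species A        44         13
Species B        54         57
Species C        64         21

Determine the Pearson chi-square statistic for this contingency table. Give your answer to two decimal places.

20.37

Row totals: 57, 111, 85. Column totals: 162, 91. Grand total N = 253.
Expected counts (row total × column total / N):
  Species A, Forest: 57×162/253 = 36.498
  Species A, Grassland: 57×91/253 = 20.502
  Species B, Forest: 111×162/253 = 71.075
  Species B, Grassland: 111×91/253 = 39.925
  Species C, Forest: 85×162/253 = 54.427
  Species C, Grassland: 85×91/253 = 30.573
Contributions (O − E)²/E:
  (44 − 36.498)²/36.498 = 1.5420
  (13 − 20.502)²/20.502 = 2.7451
  (54 − 71.075)²/71.075 = 4.1021
  (57 − 39.925)²/39.925 = 7.3026
  (64 − 54.427)²/54.427 = 1.6838
  (21 − 30.573)²/30.573 = 2.9975
χ² = 1.5420 + 2.7451 + 4.1021 + 7.3026 + 1.6838 + 2.9975 = 20.37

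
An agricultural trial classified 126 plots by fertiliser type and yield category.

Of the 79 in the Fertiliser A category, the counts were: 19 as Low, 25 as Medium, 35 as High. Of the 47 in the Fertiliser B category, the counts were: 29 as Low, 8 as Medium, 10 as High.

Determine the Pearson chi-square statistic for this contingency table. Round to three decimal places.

Row totals: 79, 47. Column totals: 48, 33, 45. Grand total N = 126.
Expected counts (row total × column total / N):
  Fertiliser A, Low: 79×48/126 = 30.09524
  Fertiliser A, Medium: 79×33/126 = 20.69048
  Fertiliser A, High: 79×45/126 = 28.21429
  Fertiliser B, Low: 47×48/126 = 17.90476
  Fertiliser B, Medium: 47×33/126 = 12.30952
  Fertiliser B, High: 47×45/126 = 16.78571
Contributions (O − E)²/E:
  (19 − 30.09524)²/30.09524 = 4.0905
  (25 − 20.69048)²/20.69048 = 0.8976
  (35 − 28.21429)²/28.21429 = 1.6320
  (29 − 17.90476)²/17.90476 = 6.8755
  (8 − 12.30952)²/12.30952 = 1.5087
  (10 − 16.78571)²/16.78571 = 2.7432
χ² = 4.0905 + 0.8976 + 1.6320 + 6.8755 + 1.5087 + 2.7432 = 17.748

17.748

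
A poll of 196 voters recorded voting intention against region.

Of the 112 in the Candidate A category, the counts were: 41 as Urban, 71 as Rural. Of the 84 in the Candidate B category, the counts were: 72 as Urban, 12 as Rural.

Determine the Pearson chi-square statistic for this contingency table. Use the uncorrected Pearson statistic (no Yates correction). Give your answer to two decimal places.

47.41

Row totals: 112, 84. Column totals: 113, 83. Grand total N = 196.
Expected counts (row total × column total / N):
  Candidate A, Urban: 112×113/196 = 64.571
  Candidate A, Rural: 112×83/196 = 47.429
  Candidate B, Urban: 84×113/196 = 48.429
  Candidate B, Rural: 84×83/196 = 35.571
Contributions (O − E)²/E:
  (41 − 64.571)²/64.571 = 8.6044
  (71 − 47.429)²/47.429 = 11.7142
  (72 − 48.429)²/48.429 = 11.4723
  (12 − 35.571)²/35.571 = 15.6192
χ² = 8.6044 + 11.7142 + 11.4723 + 15.6192 = 47.41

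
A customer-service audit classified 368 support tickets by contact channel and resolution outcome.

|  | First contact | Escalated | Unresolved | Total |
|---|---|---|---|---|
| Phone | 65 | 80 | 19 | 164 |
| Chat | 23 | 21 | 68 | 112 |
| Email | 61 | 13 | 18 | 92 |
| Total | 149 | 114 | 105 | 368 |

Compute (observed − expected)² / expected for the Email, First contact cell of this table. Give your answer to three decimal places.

Row total (Email) = 92; column total (First contact) = 149; N = 368.
Expected count E = 92 × 149 / 368 = 37.25000.
Contribution = (O − E)²/E = (61 − 37.25000)² / 37.25000 = 15.143.

15.143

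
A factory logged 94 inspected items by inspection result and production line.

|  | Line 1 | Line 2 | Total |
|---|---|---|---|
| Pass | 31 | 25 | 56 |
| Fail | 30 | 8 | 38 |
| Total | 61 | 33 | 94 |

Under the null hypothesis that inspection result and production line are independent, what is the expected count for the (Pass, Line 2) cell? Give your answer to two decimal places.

19.66

Row total (Pass) = 56; column total (Line 2) = 33; grand total N = 94.
Expected count = (row total × column total) / N = 56 × 33 / 94 = 19.66.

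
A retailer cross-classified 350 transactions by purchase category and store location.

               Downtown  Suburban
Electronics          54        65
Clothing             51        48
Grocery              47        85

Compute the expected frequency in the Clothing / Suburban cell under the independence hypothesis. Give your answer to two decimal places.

56.01

Row total (Clothing) = 99; column total (Suburban) = 198; grand total N = 350.
Expected count = (row total × column total) / N = 99 × 198 / 350 = 56.01.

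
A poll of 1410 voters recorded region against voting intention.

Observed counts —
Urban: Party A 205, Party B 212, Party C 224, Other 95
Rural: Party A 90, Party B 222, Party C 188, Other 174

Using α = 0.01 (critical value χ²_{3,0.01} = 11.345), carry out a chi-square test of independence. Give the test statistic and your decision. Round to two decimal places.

68.81; reject H₀

Row totals: 736, 674. Column totals: 295, 434, 412, 269. Grand total N = 1410.
Expected counts (row total × column total / N):
  Urban, Party A: 736×295/1410 = 153.986
  Urban, Party B: 736×434/1410 = 226.542
  Urban, Party C: 736×412/1410 = 215.058
  Urban, Other: 736×269/1410 = 140.414
  Rural, Party A: 674×295/1410 = 141.014
  Rural, Party B: 674×434/1410 = 207.458
  Rural, Party C: 674×412/1410 = 196.942
  Rural, Other: 674×269/1410 = 128.586
Contributions (O − E)²/E:
  (205 − 153.986)²/153.986 = 16.9004
  (212 − 226.542)²/226.542 = 0.9335
  (224 − 215.058)²/215.058 = 0.3718
  (95 − 140.414)²/140.414 = 14.6882
  (90 − 141.014)²/141.014 = 18.4551
  (222 − 207.458)²/207.458 = 1.0193
  (188 − 196.942)²/196.942 = 0.4060
  (174 − 128.586)²/128.586 = 16.0393
χ² = 16.9004 + 0.9335 + 0.3718 + 14.6882 + 18.4551 + 1.0193 + 0.4060 + 16.0393 = 68.81
df = (2−1)(4−1) = 3. Since 68.81 > 11.345, reject the null hypothesis of independence at α = 0.01.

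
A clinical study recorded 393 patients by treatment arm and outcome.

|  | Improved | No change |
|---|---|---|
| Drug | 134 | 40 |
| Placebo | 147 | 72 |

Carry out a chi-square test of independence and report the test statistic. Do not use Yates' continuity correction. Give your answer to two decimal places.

4.65

Row totals: 174, 219. Column totals: 281, 112. Grand total N = 393.
Expected counts (row total × column total / N):
  Drug, Improved: 174×281/393 = 124.412
  Drug, No change: 174×112/393 = 49.588
  Placebo, Improved: 219×281/393 = 156.588
  Placebo, No change: 219×112/393 = 62.412
Contributions (O − E)²/E:
  (134 − 124.412)²/124.412 = 0.7389
  (40 − 49.588)²/49.588 = 1.8539
  (147 − 156.588)²/156.588 = 0.5871
  (72 − 62.412)²/62.412 = 1.4729
χ² = 0.7389 + 1.8539 + 0.5871 + 1.4729 = 4.65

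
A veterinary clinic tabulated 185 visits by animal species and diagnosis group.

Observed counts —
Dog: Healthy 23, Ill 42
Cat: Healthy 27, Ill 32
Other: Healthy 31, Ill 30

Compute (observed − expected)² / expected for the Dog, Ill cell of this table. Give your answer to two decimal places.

Row total (Dog) = 65; column total (Ill) = 104; N = 185.
Expected count E = 65 × 104 / 185 = 36.541.
Contribution = (O − E)²/E = (42 − 36.541)² / 36.541 = 0.82.

0.82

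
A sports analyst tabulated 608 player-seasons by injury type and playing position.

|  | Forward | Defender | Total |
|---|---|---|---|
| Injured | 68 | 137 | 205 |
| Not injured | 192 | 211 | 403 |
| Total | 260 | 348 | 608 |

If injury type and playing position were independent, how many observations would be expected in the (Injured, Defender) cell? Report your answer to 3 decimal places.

117.336

Row total (Injured) = 205; column total (Defender) = 348; grand total N = 608.
Expected count = (row total × column total) / N = 205 × 348 / 608 = 117.336.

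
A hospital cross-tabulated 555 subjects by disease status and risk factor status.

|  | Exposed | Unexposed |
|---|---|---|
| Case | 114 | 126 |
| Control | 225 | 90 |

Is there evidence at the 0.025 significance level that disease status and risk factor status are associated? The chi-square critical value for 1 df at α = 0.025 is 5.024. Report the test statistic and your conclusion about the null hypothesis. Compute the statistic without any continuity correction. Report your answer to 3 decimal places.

Row totals: 240, 315. Column totals: 339, 216. Grand total N = 555.
Expected counts (row total × column total / N):
  Case, Exposed: 240×339/555 = 146.5946
  Case, Unexposed: 240×216/555 = 93.4054
  Control, Exposed: 315×339/555 = 192.4054
  Control, Unexposed: 315×216/555 = 122.5946
Contributions (O − E)²/E:
  (114 − 146.5946)²/146.5946 = 7.2473
  (126 − 93.4054)²/93.4054 = 11.3742
  (225 − 192.4054)²/192.4054 = 5.5217
  (90 − 122.5946)²/122.5946 = 8.6660
χ² = 7.2473 + 11.3742 + 5.5217 + 8.6660 = 32.809
df = (2−1)(2−1) = 1. Since 32.809 > 5.024, reject the null hypothesis of independence at α = 0.025.

32.809; reject H₀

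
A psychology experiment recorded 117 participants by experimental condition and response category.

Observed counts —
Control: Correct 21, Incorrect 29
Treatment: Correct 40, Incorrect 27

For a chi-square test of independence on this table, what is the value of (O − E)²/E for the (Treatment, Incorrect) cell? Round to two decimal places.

Row total (Treatment) = 67; column total (Incorrect) = 56; N = 117.
Expected count E = 67 × 56 / 117 = 32.0684.
Contribution = (O − E)²/E = (27 − 32.0684)² / 32.0684 = 0.80.

0.80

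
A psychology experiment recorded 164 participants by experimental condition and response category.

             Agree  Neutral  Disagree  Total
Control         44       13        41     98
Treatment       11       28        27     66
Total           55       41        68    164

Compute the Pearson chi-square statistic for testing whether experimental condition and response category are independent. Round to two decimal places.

22.79

Grand total N = 164.
Expected counts (row total × column total / N):
  Control, Agree: 98×55/164 = 32.866
  Control, Neutral: 98×41/164 = 24.500
  Control, Disagree: 98×68/164 = 40.634
  Treatment, Agree: 66×55/164 = 22.134
  Treatment, Neutral: 66×41/164 = 16.500
  Treatment, Disagree: 66×68/164 = 27.366
Contributions (O − E)²/E:
  (44 − 32.866)²/32.866 = 3.7719
  (13 − 24.500)²/24.500 = 5.3980
  (41 − 40.634)²/40.634 = 0.0033
  (11 − 22.134)²/22.134 = 5.6007
  (28 − 16.500)²/16.500 = 8.0152
  (27 − 27.366)²/27.366 = 0.0049
χ² = 3.7719 + 5.3980 + 0.0033 + 5.6007 + 8.0152 + 0.0049 = 22.79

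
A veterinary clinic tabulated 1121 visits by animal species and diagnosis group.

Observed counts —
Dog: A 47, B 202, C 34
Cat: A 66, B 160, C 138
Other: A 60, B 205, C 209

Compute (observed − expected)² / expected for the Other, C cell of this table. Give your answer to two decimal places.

Row total (Other) = 474; column total (C) = 381; N = 1121.
Expected count E = 474 × 381 / 1121 = 161.101.
Contribution = (O − E)²/E = (209 − 161.101)² / 161.101 = 14.24.

14.24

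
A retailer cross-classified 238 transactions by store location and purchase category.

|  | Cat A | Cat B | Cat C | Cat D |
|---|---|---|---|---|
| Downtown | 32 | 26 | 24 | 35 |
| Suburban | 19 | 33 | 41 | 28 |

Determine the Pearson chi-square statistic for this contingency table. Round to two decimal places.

Row totals: 117, 121. Column totals: 51, 59, 65, 63. Grand total N = 238.
Expected counts (row total × column total / N):
  Downtown, Cat A: 117×51/238 = 25.0714
  Downtown, Cat B: 117×59/238 = 29.0042
  Downtown, Cat C: 117×65/238 = 31.9538
  Downtown, Cat D: 117×63/238 = 30.9706
  Suburban, Cat A: 121×51/238 = 25.9286
  Suburban, Cat B: 121×59/238 = 29.9958
  Suburban, Cat C: 121×65/238 = 33.0462
  Suburban, Cat D: 121×63/238 = 32.0294
Contributions (O − E)²/E:
  (32 − 25.0714)²/25.0714 = 1.9148
  (26 − 29.0042)²/29.0042 = 0.3112
  (24 − 31.9538)²/31.9538 = 1.9798
  (35 − 30.9706)²/30.9706 = 0.5242
  (19 − 25.9286)²/25.9286 = 1.8514
  (33 − 29.9958)²/29.9958 = 0.3009
  (41 − 33.0462)²/33.0462 = 1.9144
  (28 − 32.0294)²/32.0294 = 0.5069
χ² = 1.9148 + 0.3112 + 1.9798 + 0.5242 + 1.8514 + 0.3009 + 1.9144 + 0.5069 = 9.30

9.30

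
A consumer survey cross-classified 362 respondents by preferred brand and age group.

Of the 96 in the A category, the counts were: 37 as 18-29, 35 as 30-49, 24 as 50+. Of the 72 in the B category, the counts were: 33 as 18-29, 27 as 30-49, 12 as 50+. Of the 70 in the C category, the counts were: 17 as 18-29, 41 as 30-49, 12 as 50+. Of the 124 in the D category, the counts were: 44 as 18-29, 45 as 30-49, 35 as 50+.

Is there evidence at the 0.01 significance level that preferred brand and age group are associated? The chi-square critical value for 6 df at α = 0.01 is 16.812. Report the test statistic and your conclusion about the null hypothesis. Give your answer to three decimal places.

Row totals: 96, 72, 70, 124. Column totals: 131, 148, 83. Grand total N = 362.
Expected counts (row total × column total / N):
  A, 18-29: 96×131/362 = 34.7403
  A, 30-49: 96×148/362 = 39.2486
  A, 50+: 96×83/362 = 22.0110
  B, 18-29: 72×131/362 = 26.0552
  B, 30-49: 72×148/362 = 29.4365
  B, 50+: 72×83/362 = 16.5083
  C, 18-29: 70×131/362 = 25.3315
  C, 30-49: 70×148/362 = 28.6188
  C, 50+: 70×83/362 = 16.0497
  D, 18-29: 124×131/362 = 44.8729
  D, 30-49: 124×148/362 = 50.6961
  D, 50+: 124×83/362 = 28.4309
Contributions (O − E)²/E:
  (37 − 34.7403)²/34.7403 = 0.1470
  (35 − 39.2486)²/39.2486 = 0.4599
  (24 − 22.0110)²/22.0110 = 0.1797
  (33 − 26.0552)²/26.0552 = 1.8511
  (27 − 29.4365)²/29.4365 = 0.2017
  (12 − 16.5083)²/16.5083 = 1.2312
  (17 − 25.3315)²/25.3315 = 2.7402
  (41 − 28.6188)²/28.6188 = 5.3564
  (12 − 16.0497)²/16.0497 = 1.0218
  (44 − 44.8729)²/44.8729 = 0.0170
  (45 − 50.6961)²/50.6961 = 0.6400
  (35 − 28.4309)²/28.4309 = 1.5178
χ² = 0.1470 + 0.4599 + 0.1797 + 1.8511 + 0.2017 + 1.2312 + 2.7402 + 5.3564 + 1.0218 + 0.0170 + 0.6400 + 1.5178 = 15.364
df = (4−1)(3−1) = 6. Since 15.364 < 16.812, fail to reject the null hypothesis of independence at α = 0.01.

15.364; fail to reject H₀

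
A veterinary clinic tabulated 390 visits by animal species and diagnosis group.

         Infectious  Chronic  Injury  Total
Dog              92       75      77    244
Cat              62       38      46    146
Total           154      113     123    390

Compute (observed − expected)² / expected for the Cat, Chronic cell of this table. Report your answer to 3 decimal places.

Row total (Cat) = 146; column total (Chronic) = 113; N = 390.
Expected count E = 146 × 113 / 390 = 42.3026.
Contribution = (O − E)²/E = (38 − 42.3026)² / 42.3026 = 0.438.

0.438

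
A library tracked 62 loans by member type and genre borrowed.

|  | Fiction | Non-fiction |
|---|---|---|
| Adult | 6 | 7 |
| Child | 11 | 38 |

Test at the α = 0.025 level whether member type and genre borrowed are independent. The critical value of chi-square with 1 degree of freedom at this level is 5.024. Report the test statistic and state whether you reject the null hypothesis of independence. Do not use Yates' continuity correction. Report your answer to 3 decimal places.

2.901; fail to reject H₀

Row totals: 13, 49. Column totals: 17, 45. Grand total N = 62.
Expected counts (row total × column total / N):
  Adult, Fiction: 13×17/62 = 3.5645
  Adult, Non-fiction: 13×45/62 = 9.4355
  Child, Fiction: 49×17/62 = 13.4355
  Child, Non-fiction: 49×45/62 = 35.5645
Contributions (O − E)²/E:
  (6 − 3.5645)²/3.5645 = 1.6641
  (7 − 9.4355)²/9.4355 = 0.6287
  (11 − 13.4355)²/13.4355 = 0.4415
  (38 − 35.5645)²/35.5645 = 0.1668
χ² = 1.6641 + 0.6287 + 0.4415 + 0.1668 = 2.901
df = (2−1)(2−1) = 1. Since 2.901 < 5.024, fail to reject the null hypothesis of independence at α = 0.025.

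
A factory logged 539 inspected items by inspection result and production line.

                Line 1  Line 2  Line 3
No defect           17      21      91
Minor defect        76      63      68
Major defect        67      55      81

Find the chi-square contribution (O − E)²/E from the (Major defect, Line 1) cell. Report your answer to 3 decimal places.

Row total (Major defect) = 203; column total (Line 1) = 160; N = 539.
Expected count E = 203 × 160 / 539 = 60.25974.
Contribution = (O − E)²/E = (67 − 60.25974)² / 60.25974 = 0.754.

0.754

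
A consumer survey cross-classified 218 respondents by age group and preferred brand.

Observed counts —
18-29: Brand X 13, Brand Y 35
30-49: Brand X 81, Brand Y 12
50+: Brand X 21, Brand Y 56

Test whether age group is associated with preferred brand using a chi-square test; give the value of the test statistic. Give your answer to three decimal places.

76.758

Row totals: 48, 93, 77. Column totals: 115, 103. Grand total N = 218.
Expected counts (row total × column total / N):
  18-29, Brand X: 48×115/218 = 25.3211
  18-29, Brand Y: 48×103/218 = 22.6789
  30-49, Brand X: 93×115/218 = 49.0596
  30-49, Brand Y: 93×103/218 = 43.9404
  50+, Brand X: 77×115/218 = 40.6193
  50+, Brand Y: 77×103/218 = 36.3807
Contributions (O − E)²/E:
  (13 − 25.3211)²/25.3211 = 5.9954
  (35 − 22.6789)²/22.6789 = 6.6939
  (81 − 49.0596)²/49.0596 = 20.7949
  (12 − 43.9404)²/43.9404 = 23.2176
  (21 − 40.6193)²/40.6193 = 9.4762
  (56 − 36.3807)²/36.3807 = 10.5803
χ² = 5.9954 + 6.6939 + 20.7949 + 23.2176 + 9.4762 + 10.5803 = 76.758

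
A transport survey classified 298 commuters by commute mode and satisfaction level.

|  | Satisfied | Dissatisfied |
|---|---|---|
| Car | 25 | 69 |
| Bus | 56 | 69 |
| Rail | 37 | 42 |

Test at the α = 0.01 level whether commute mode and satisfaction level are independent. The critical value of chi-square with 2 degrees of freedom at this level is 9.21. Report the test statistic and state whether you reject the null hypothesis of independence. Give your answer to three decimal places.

9.789; reject H₀

Row totals: 94, 125, 79. Column totals: 118, 180. Grand total N = 298.
Expected counts (row total × column total / N):
  Car, Satisfied: 94×118/298 = 37.2215
  Car, Dissatisfied: 94×180/298 = 56.7785
  Bus, Satisfied: 125×118/298 = 49.4966
  Bus, Dissatisfied: 125×180/298 = 75.5034
  Rail, Satisfied: 79×118/298 = 31.2819
  Rail, Dissatisfied: 79×180/298 = 47.7181
Contributions (O − E)²/E:
  (25 − 37.2215)²/37.2215 = 4.0129
  (69 − 56.7785)²/56.7785 = 2.6307
  (56 − 49.4966)²/49.4966 = 0.8545
  (69 − 75.5034)²/75.5034 = 0.5602
  (37 − 31.2819)²/31.2819 = 1.0452
  (42 − 47.7181)²/47.7181 = 0.6852
χ² = 4.0129 + 2.6307 + 0.8545 + 0.5602 + 1.0452 + 0.6852 = 9.789
df = (3−1)(2−1) = 2. Since 9.789 > 9.21, reject the null hypothesis of independence at α = 0.01.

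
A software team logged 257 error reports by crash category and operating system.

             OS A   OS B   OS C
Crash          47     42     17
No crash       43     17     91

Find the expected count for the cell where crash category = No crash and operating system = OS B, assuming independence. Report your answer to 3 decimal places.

Row total (No crash) = 151; column total (OS B) = 59; grand total N = 257.
Expected count = (row total × column total) / N = 151 × 59 / 257 = 34.665.

34.665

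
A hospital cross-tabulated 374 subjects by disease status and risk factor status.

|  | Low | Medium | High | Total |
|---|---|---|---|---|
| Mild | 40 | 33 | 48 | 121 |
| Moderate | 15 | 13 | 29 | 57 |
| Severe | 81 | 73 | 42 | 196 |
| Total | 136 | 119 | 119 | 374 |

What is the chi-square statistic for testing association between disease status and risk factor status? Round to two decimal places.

Grand total N = 374.
Expected counts (row total × column total / N):
  Mild, Low: 121×136/374 = 44.000
  Mild, Medium: 121×119/374 = 38.500
  Mild, High: 121×119/374 = 38.500
  Moderate, Low: 57×136/374 = 20.727
  Moderate, Medium: 57×119/374 = 18.136
  Moderate, High: 57×119/374 = 18.136
  Severe, Low: 196×136/374 = 71.273
  Severe, Medium: 196×119/374 = 62.364
  Severe, High: 196×119/374 = 62.364
Contributions (O − E)²/E:
  (40 − 44.000)²/44.000 = 0.3636
  (33 − 38.500)²/38.500 = 0.7857
  (48 − 38.500)²/38.500 = 2.3442
  (15 − 20.727)²/20.727 = 1.5824
  (13 − 18.136)²/18.136 = 1.4545
  (29 − 18.136)²/18.136 = 6.5079
  (81 − 71.273)²/71.273 = 1.3275
  (73 − 62.364)²/62.364 = 1.8139
  (42 − 62.364)²/62.364 = 6.6495
χ² = 0.3636 + 0.7857 + 2.3442 + 1.5824 + 1.4545 + 6.5079 + 1.3275 + 1.8139 + 6.6495 = 22.83

22.83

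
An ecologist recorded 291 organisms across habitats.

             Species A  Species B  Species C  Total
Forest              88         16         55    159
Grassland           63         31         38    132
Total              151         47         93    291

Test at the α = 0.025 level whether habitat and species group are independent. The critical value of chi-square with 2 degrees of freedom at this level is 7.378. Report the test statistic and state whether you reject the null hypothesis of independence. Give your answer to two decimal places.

9.61; reject H₀

Grand total N = 291.
Expected counts (row total × column total / N):
  Forest, Species A: 159×151/291 = 82.505
  Forest, Species B: 159×47/291 = 25.680
  Forest, Species C: 159×93/291 = 50.814
  Grassland, Species A: 132×151/291 = 68.495
  Grassland, Species B: 132×47/291 = 21.320
  Grassland, Species C: 132×93/291 = 42.186
Contributions (O − E)²/E:
  (88 − 82.505)²/82.505 = 0.3660
  (16 − 25.680)²/25.680 = 3.6488
  (55 − 50.814)²/50.814 = 0.3448
  (63 − 68.495)²/68.495 = 0.4408
  (31 − 21.320)²/21.320 = 4.3950
  (38 − 42.186)²/42.186 = 0.4154
χ² = 0.3660 + 3.6488 + 0.3448 + 0.4408 + 4.3950 + 0.4154 = 9.61
df = (2−1)(3−1) = 2. Since 9.61 > 7.378, reject the null hypothesis of independence at α = 0.025.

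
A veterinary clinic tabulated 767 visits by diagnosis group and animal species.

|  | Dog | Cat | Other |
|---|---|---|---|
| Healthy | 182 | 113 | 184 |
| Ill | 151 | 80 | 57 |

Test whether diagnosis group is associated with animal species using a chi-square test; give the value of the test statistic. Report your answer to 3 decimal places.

29.734

Row totals: 479, 288. Column totals: 333, 193, 241. Grand total N = 767.
Expected counts (row total × column total / N):
  Healthy, Dog: 479×333/767 = 207.9622
  Healthy, Cat: 479×193/767 = 120.5306
  Healthy, Other: 479×241/767 = 150.5072
  Ill, Dog: 288×333/767 = 125.0378
  Ill, Cat: 288×193/767 = 72.4694
  Ill, Other: 288×241/767 = 90.4928
Contributions (O − E)²/E:
  (182 − 207.9622)²/207.9622 = 3.2411
  (113 − 120.5306)²/120.5306 = 0.4705
  (184 − 150.5072)²/150.5072 = 7.4532
  (151 − 125.0378)²/125.0378 = 5.3907
  (80 − 72.4694)²/72.4694 = 0.7825
  (57 − 90.4928)²/90.4928 = 12.3962
χ² = 3.2411 + 0.4705 + 7.4532 + 5.3907 + 0.7825 + 12.3962 = 29.734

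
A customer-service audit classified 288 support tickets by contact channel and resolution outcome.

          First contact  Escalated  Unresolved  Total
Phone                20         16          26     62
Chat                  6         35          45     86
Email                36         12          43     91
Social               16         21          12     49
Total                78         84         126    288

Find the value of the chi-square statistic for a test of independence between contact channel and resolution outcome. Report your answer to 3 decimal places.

Grand total N = 288.
Expected counts (row total × column total / N):
  Phone, First contact: 62×78/288 = 16.7917
  Phone, Escalated: 62×84/288 = 18.0833
  Phone, Unresolved: 62×126/288 = 27.1250
  Chat, First contact: 86×78/288 = 23.2917
  Chat, Escalated: 86×84/288 = 25.0833
  Chat, Unresolved: 86×126/288 = 37.6250
  Email, First contact: 91×78/288 = 24.6458
  Email, Escalated: 91×84/288 = 26.5417
  Email, Unresolved: 91×126/288 = 39.8125
  Social, First contact: 49×78/288 = 13.2708
  Social, Escalated: 49×84/288 = 14.2917
  Social, Unresolved: 49×126/288 = 21.4375
Contributions (O − E)²/E:
  (20 − 16.7917)²/16.7917 = 0.6130
  (16 − 18.0833)²/18.0833 = 0.2400
  (26 − 27.1250)²/27.1250 = 0.0467
  (6 − 23.2917)²/23.2917 = 12.8373
  (35 − 25.0833)²/25.0833 = 3.9206
  (45 − 37.6250)²/37.6250 = 1.4456
  (36 − 24.6458)²/24.6458 = 5.2308
  (12 − 26.5417)²/26.5417 = 7.9671
  (43 − 39.8125)²/39.8125 = 0.2552
  (16 − 13.2708)²/13.2708 = 0.5613
  (21 − 14.2917)²/14.2917 = 3.1488
  (12 − 21.4375)²/21.4375 = 4.1547
χ² = 0.6130 + 0.2400 + 0.0467 + 12.8373 + 3.9206 + 1.4456 + 5.2308 + 7.9671 + 0.2552 + 0.5613 + 3.1488 + 4.1547 = 40.421

40.421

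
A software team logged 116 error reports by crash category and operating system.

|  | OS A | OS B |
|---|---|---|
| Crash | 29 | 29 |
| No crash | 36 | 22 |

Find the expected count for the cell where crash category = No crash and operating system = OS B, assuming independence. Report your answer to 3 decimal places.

Row total (No crash) = 58; column total (OS B) = 51; grand total N = 116.
Expected count = (row total × column total) / N = 58 × 51 / 116 = 25.500.

25.500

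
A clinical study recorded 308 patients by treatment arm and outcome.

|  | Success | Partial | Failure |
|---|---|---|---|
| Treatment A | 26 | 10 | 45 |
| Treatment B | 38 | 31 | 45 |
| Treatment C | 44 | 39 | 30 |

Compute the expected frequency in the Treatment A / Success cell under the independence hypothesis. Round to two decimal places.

28.40

Row total (Treatment A) = 81; column total (Success) = 108; grand total N = 308.
Expected count = (row total × column total) / N = 81 × 108 / 308 = 28.40.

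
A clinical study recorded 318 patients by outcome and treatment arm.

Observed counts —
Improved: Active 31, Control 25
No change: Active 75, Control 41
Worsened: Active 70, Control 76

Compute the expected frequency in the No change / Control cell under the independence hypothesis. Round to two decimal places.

51.80

Row total (No change) = 116; column total (Control) = 142; grand total N = 318.
Expected count = (row total × column total) / N = 116 × 142 / 318 = 51.80.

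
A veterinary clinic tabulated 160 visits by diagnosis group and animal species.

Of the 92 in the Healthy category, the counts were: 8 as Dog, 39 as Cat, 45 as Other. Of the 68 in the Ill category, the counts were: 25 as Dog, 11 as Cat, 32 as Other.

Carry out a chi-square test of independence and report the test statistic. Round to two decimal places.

Row totals: 92, 68. Column totals: 33, 50, 77. Grand total N = 160.
Expected counts (row total × column total / N):
  Healthy, Dog: 92×33/160 = 18.975
  Healthy, Cat: 92×50/160 = 28.750
  Healthy, Other: 92×77/160 = 44.275
  Ill, Dog: 68×33/160 = 14.025
  Ill, Cat: 68×50/160 = 21.250
  Ill, Other: 68×77/160 = 32.725
Contributions (O − E)²/E:
  (8 − 18.975)²/18.975 = 6.3479
  (39 − 28.750)²/28.750 = 3.6543
  (45 − 44.275)²/44.275 = 0.0119
  (25 − 14.025)²/14.025 = 8.5883
  (11 − 21.250)²/21.250 = 4.9441
  (32 − 32.725)²/32.725 = 0.0161
χ² = 6.3479 + 3.6543 + 0.0119 + 8.5883 + 4.9441 + 0.0161 = 23.56

23.56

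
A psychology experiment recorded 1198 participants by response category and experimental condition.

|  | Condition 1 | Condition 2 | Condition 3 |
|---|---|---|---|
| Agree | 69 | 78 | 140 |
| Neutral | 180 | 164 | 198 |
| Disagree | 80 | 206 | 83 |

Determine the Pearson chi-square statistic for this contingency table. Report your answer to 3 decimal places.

93.440

Row totals: 287, 542, 369. Column totals: 329, 448, 421. Grand total N = 1198.
Expected counts (row total × column total / N):
  Agree, Condition 1: 287×329/1198 = 78.8172
  Agree, Condition 2: 287×448/1198 = 107.3255
  Agree, Condition 3: 287×421/1198 = 100.8573
  Neutral, Condition 1: 542×329/1198 = 148.8464
  Neutral, Condition 2: 542×448/1198 = 202.6845
  Neutral, Condition 3: 542×421/1198 = 190.4691
  Disagree, Condition 1: 369×329/1198 = 101.3364
  Disagree, Condition 2: 369×448/1198 = 137.9900
  Disagree, Condition 3: 369×421/1198 = 129.6736
Contributions (O − E)²/E:
  (69 − 78.8172)²/78.8172 = 1.2228
  (78 − 107.3255)²/107.3255 = 8.0129
  (140 − 100.8573)²/100.8573 = 15.1913
  (180 − 148.8464)²/148.8464 = 6.5205
  (164 − 202.6845)²/202.6845 = 7.3833
  (198 − 190.4691)²/190.4691 = 0.2978
  (80 − 101.3364)²/101.3364 = 4.4924
  (206 − 137.9900)²/137.9900 = 33.5195
  (83 − 129.6736)²/129.6736 = 16.7993
χ² = 1.2228 + 8.0129 + 15.1913 + 6.5205 + 7.3833 + 0.2978 + 4.4924 + 33.5195 + 16.7993 = 93.440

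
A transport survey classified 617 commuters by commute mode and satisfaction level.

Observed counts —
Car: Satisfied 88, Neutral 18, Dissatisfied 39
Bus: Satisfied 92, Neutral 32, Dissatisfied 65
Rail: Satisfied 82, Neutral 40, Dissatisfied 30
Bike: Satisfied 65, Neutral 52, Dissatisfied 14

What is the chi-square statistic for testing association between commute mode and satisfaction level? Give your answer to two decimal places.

49.11

Row totals: 145, 189, 152, 131. Column totals: 327, 142, 148. Grand total N = 617.
Expected counts (row total × column total / N):
  Car, Satisfied: 145×327/617 = 76.8476
  Car, Neutral: 145×142/617 = 33.3712
  Car, Dissatisfied: 145×148/617 = 34.7812
  Bus, Satisfied: 189×327/617 = 100.1669
  Bus, Neutral: 189×142/617 = 43.4976
  Bus, Dissatisfied: 189×148/617 = 45.3355
  Rail, Satisfied: 152×327/617 = 80.5575
  Rail, Neutral: 152×142/617 = 34.9822
  Rail, Dissatisfied: 152×148/617 = 36.4603
  Bike, Satisfied: 131×327/617 = 69.4279
  Bike, Neutral: 131×142/617 = 30.1491
  Bike, Dissatisfied: 131×148/617 = 31.4230
Contributions (O − E)²/E:
  (88 − 76.8476)²/76.8476 = 1.6185
  (18 − 33.3712)²/33.3712 = 7.0802
  (39 − 34.7812)²/34.7812 = 0.5117
  (92 − 100.1669)²/100.1669 = 0.6659
  (32 − 43.4976)²/43.4976 = 3.0391
  (65 − 45.3355)²/45.3355 = 8.5296
  (82 − 80.5575)²/80.5575 = 0.0258
  (40 − 34.9822)²/34.9822 = 0.7197
  (30 − 36.4603)²/36.4603 = 1.1447
  (65 − 69.4279)²/69.4279 = 0.2824
  (52 − 30.1491)²/30.1491 = 15.8367
  (14 − 31.4230)²/31.4230 = 9.6605
χ² = 1.6185 + 7.0802 + 0.5117 + 0.6659 + 3.0391 + 8.5296 + 0.0258 + 0.7197 + 1.1447 + 0.2824 + 15.8367 + 9.6605 = 49.11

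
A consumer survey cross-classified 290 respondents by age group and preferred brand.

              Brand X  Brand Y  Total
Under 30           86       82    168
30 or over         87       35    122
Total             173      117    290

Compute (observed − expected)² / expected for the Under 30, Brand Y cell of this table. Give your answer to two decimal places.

Row total (Under 30) = 168; column total (Brand Y) = 117; N = 290.
Expected count E = 168 × 117 / 290 = 67.779.
Contribution = (O − E)²/E = (82 − 67.779)² / 67.779 = 2.98.

2.98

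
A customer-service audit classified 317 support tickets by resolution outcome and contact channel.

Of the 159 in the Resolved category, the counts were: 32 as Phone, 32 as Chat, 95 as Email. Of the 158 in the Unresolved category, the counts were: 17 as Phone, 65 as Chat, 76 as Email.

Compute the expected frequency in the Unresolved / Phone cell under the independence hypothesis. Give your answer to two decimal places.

Row total (Unresolved) = 158; column total (Phone) = 49; grand total N = 317.
Expected count = (row total × column total) / N = 158 × 49 / 317 = 24.42.

24.42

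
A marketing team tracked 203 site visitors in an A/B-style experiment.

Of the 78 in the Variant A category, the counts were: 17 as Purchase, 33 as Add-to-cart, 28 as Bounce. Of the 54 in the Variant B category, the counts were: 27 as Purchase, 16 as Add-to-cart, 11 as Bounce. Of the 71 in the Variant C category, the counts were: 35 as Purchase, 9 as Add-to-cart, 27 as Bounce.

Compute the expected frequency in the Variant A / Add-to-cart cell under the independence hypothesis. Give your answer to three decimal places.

22.286

Row total (Variant A) = 78; column total (Add-to-cart) = 58; grand total N = 203.
Expected count = (row total × column total) / N = 78 × 58 / 203 = 22.286.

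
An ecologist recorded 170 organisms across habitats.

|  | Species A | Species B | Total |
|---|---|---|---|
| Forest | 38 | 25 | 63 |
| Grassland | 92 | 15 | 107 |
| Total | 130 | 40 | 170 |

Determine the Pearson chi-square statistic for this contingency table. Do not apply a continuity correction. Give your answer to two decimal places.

Grand total N = 170.
Expected counts (row total × column total / N):
  Forest, Species A: 63×130/170 = 48.176
  Forest, Species B: 63×40/170 = 14.824
  Grassland, Species A: 107×130/170 = 81.824
  Grassland, Species B: 107×40/170 = 25.176
Contributions (O − E)²/E:
  (38 − 48.176)²/48.176 = 2.1494
  (25 − 14.824)²/14.824 = 6.9854
  (92 − 81.824)²/81.824 = 1.2655
  (15 − 25.176)²/25.176 = 4.1131
χ² = 2.1494 + 6.9854 + 1.2655 + 4.1131 = 14.51

14.51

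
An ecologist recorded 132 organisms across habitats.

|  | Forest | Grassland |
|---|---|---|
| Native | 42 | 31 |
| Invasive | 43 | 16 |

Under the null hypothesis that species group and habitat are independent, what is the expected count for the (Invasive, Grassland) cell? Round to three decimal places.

Row total (Invasive) = 59; column total (Grassland) = 47; grand total N = 132.
Expected count = (row total × column total) / N = 59 × 47 / 132 = 21.008.

21.008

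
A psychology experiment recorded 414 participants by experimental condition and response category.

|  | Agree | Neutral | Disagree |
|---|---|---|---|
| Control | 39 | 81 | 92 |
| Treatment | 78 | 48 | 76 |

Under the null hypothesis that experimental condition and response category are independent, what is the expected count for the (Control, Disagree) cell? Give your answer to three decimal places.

86.029

Row total (Control) = 212; column total (Disagree) = 168; grand total N = 414.
Expected count = (row total × column total) / N = 212 × 168 / 414 = 86.029.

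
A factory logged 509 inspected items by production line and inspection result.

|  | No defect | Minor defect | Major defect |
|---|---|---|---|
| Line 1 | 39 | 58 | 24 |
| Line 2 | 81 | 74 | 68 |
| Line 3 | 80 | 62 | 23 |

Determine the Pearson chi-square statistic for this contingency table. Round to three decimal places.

Row totals: 121, 223, 165. Column totals: 200, 194, 115. Grand total N = 509.
Expected counts (row total × column total / N):
  Line 1, No defect: 121×200/509 = 47.5442
  Line 1, Minor defect: 121×194/509 = 46.1179
  Line 1, Major defect: 121×115/509 = 27.3379
  Line 2, No defect: 223×200/509 = 87.6228
  Line 2, Minor defect: 223×194/509 = 84.9941
  Line 2, Major defect: 223×115/509 = 50.3831
  Line 3, No defect: 165×200/509 = 64.8330
  Line 3, Minor defect: 165×194/509 = 62.8880
  Line 3, Major defect: 165×115/509 = 37.2790
Contributions (O − E)²/E:
  (39 − 47.5442)²/47.5442 = 1.5355
  (58 − 46.1179)²/46.1179 = 3.0614
  (24 − 27.3379)²/27.3379 = 0.4076
  (81 − 87.6228)²/87.6228 = 0.5006
  (74 − 84.9941)²/84.9941 = 1.4221
  (68 − 50.3831)²/50.3831 = 6.1599
  (80 − 64.8330)²/64.8330 = 3.5482
  (62 − 62.8880)²/62.8880 = 0.0125
  (23 − 37.2790)²/37.2790 = 5.4693
χ² = 1.5355 + 3.0614 + 0.4076 + 0.5006 + 1.4221 + 6.1599 + 3.5482 + 0.0125 + 5.4693 = 22.117

22.117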